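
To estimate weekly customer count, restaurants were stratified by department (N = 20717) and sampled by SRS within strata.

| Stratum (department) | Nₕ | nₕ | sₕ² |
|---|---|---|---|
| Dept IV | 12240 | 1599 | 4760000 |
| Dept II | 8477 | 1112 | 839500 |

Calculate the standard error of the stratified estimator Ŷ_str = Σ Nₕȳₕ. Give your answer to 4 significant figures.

Var(Ŷ_str) = Σₕ Nₕ²(1 − fₕ)sₕ²/nₕ.
Dept IV: 12240²·(1 − 1599/12240)·4760000/1599 = 3.877237 × 10^11.
Dept II: 8477²·(1 − 1112/8477)·839500/1112 = 4.7133626 × 10^10.
Sum = 4.3485733 × 10^11.
SE = √(4.3485733 × 10^11) = 659400.

659400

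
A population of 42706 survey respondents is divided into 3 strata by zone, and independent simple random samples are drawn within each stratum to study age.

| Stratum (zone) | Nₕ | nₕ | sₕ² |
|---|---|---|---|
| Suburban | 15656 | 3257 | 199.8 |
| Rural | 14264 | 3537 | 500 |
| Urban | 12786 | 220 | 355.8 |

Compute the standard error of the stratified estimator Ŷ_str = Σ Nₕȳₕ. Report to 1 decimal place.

17128.4

Var(Ŷ_str) = Σₕ Nₕ²(1 − fₕ)sₕ²/nₕ.
Suburban: 15656²·(1 − 3257/15656)·199.8/3257 = 1.1908175 × 10^7.
Rural: 14264²·(1 − 3537/14264)·500/3537 = 2.1629902 × 10^7.
Urban: 12786²·(1 − 220/12786)·355.8/220 = 2.5984539 × 10^8.
Sum = 2.9338347 × 10^8.
SE = √(2.9338347 × 10^8) = 17128.4.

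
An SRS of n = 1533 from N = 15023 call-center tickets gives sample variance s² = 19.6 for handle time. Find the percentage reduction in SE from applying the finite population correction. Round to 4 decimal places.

5.2394

f = n/N = 1533/15023 = 0.10204353.
SE_no-fpc = √(s²/n) = 0.11307249; SE_fpc = √((1−f)s²/n) = 0.10714813.
Ratio = √(1−f) = 0.94760565. Reduction = 100·(1 − 0.94760565) = 5.2394%.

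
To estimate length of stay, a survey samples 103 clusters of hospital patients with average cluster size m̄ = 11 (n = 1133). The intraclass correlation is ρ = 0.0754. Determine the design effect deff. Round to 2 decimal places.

deff = 1 + (11 − 1)·0.0754 = 1 + 0.754 = 1.754.

1.75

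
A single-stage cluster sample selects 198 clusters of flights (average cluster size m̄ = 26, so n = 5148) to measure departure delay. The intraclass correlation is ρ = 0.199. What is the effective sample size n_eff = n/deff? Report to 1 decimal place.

deff = 1 + (26 − 1)·0.199 = 1 + 4.975 = 5.975.
n_eff = 5148 / 5.975 = 861.6.

861.6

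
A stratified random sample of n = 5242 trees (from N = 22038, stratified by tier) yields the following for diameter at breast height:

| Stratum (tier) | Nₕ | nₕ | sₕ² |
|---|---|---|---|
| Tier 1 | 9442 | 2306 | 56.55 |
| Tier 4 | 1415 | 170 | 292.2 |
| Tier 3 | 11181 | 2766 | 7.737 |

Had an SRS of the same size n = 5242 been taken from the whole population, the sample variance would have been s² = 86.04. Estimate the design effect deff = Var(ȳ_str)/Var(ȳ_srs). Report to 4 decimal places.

Var(ȳ_str) = Σ Wₕ²(1−fₕ)sₕ²/nₕ with Wₕ = Nₕ/22038:
  Tier 1: (9442/22038)²·(1−2306/9442)·56.55/2306 = 0.0034021056
  Tier 4: (1415/22038)²·(1−170/1415)·292.2/170 = 0.0062346593
  Tier 3: (11181/22038)²·(1−2766/11181)·7.737/2766 = 5.4188962 × 10^-4
  → Var(ȳ_str) = 0.010178655.
Var(ȳ_srs) = (1 − 5242/22038)·86.04/5242 = 0.012509417.
deff = 0.010178655 / 0.012509417 = 0.8137.

0.8137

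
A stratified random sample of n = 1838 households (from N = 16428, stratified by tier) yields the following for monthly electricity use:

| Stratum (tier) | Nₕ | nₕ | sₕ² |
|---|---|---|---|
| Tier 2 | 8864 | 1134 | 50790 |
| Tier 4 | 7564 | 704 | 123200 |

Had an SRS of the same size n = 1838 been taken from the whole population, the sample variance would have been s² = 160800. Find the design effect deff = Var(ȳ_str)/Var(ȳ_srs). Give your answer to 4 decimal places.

0.5794

Var(ȳ_str) = Σ Wₕ²(1−fₕ)sₕ²/nₕ with Wₕ = Nₕ/16428:
  Tier 2: (8864/16428)²·(1−1134/8864)·50790/1134 = 11.371166
  Tier 4: (7564/16428)²·(1−704/7564)·123200/704 = 33.646841
  → Var(ȳ_str) = 45.018007.
Var(ȳ_srs) = (1 − 1838/16428)·160800/1838 = 77.698232.
deff = 45.018007 / 77.698232 = 0.5794.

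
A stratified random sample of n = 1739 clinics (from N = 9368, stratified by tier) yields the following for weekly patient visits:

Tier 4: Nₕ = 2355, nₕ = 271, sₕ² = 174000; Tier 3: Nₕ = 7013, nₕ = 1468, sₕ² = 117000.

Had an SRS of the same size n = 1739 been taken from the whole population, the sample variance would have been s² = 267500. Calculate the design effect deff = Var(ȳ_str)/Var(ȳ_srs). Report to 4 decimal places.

0.5686

Var(ȳ_str) = Σ Wₕ²(1−fₕ)sₕ²/nₕ with Wₕ = Nₕ/9368:
  Tier 4: (2355/9368)²·(1−271/2355)·174000/271 = 35.906644
  Tier 3: (7013/9368)²·(1−1468/7013)·117000/1468 = 35.315994
  → Var(ȳ_str) = 71.222638.
Var(ȳ_srs) = (1 − 1739/9368)·267500/1739 = 125.26938.
deff = 71.222638 / 125.26938 = 0.5686.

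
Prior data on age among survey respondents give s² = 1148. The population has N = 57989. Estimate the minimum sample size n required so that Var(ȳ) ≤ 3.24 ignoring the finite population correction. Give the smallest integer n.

355

Without fpc, n₀ = s²/D = 1148/3.24 = 354.3210.
Rounding up, n = 355.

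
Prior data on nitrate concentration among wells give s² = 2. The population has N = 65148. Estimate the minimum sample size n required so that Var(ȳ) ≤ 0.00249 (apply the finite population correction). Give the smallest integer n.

794

Without fpc, n₀ = s²/D = 2/0.00249 = 803.2129.
With fpc, (1 − n/N)·s²/n ≤ D requires n ≥ n₀/(1 + n₀/N) = 803.2129/(1 + 803.2129/65148) = 793.4307.
Rounding up, n = 794.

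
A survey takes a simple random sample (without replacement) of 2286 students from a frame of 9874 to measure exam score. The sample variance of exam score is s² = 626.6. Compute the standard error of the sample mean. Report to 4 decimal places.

Under SRS without replacement, Var(ȳ) = (1 − f)·s²/n with f = n/N = 2286/9874 = 0.23151712.
Var(ȳ) = (1 − 0.23151712)·626.6/2286 = 0.76848288·0.27410324 = 0.21064365.
SE(ȳ) = √(0.21064365) = 0.4590.

0.4590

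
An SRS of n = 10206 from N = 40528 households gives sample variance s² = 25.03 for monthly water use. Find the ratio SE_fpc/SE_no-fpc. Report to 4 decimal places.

0.8650

f = n/N = 10206/40528 = 0.25182590.
SE_no-fpc = √(s²/n) = 0.049522509; SE_fpc = √((1−f)s²/n) = 0.042835514.
Ratio = √(1−f) = 0.86497058.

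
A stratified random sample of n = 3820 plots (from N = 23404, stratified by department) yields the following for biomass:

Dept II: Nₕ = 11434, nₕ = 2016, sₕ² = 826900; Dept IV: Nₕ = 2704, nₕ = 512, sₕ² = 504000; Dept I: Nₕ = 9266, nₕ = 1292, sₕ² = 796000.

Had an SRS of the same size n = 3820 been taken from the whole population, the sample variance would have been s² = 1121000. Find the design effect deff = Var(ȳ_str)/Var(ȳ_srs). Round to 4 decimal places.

Var(ȳ_str) = Σ Wₕ²(1−fₕ)sₕ²/nₕ with Wₕ = Nₕ/23404:
  Dept II: (11434/23404)²·(1−2016/11434)·826900/2016 = 80.637891
  Dept IV: (2704/23404)²·(1−512/2704)·504000/512 = 10.651914
  Dept I: (9266/23404)²·(1−1292/9266)·796000/1292 = 83.107248
  → Var(ȳ_str) = 174.39705.
Var(ȳ_srs) = (1 − 3820/23404)·1121000/3820 = 245.5577.
deff = 174.39705 / 245.5577 = 0.7102.

0.7102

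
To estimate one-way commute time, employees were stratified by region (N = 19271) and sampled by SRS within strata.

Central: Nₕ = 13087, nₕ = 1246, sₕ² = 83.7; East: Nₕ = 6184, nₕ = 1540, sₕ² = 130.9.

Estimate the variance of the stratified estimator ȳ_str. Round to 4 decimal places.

0.0346

Var(ȳ_str) = Σₕ Wₕ²(1 − fₕ)sₕ²/nₕ with Wₕ = Nₕ/N, N = 19271.
Central: Wₕ = 0.67910332; term = 0.67910332²·(1 − 0.09520899)·83.7/1246 = 0.028030277.
East: Wₕ = 0.32089668; term = 0.32089668²·(1 − 0.24902975)·130.9/1540 = 0.0065731284.
Sum = 0.034603405.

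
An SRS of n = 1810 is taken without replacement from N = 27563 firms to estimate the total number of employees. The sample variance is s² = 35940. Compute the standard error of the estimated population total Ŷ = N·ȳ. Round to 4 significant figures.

Var(Ŷ) = N²·Var(ȳ) = N²·(1 − n/N)·s²/n.
f = 1810/27563 = 0.06566774; Var(ȳ) = 0.93433226·35940/1810 = 18.552432.
Var(Ŷ) = 27563² · 18.552432 = 1.4094635 × 10^10.
SE(Ŷ) = √(1.4094635 × 10^10) = 118700.

118700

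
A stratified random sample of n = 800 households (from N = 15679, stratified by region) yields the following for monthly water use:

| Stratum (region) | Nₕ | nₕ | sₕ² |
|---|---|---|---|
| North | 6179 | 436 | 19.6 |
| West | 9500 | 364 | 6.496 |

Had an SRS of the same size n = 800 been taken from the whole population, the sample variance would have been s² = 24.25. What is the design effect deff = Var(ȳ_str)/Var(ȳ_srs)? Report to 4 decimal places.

Var(ȳ_str) = Σ Wₕ²(1−fₕ)sₕ²/nₕ with Wₕ = Nₕ/15679:
  North: (6179/15679)²·(1−436/6179)·19.6/436 = 0.0064891808
  West: (9500/15679)²·(1−364/9500)·6.496/364 = 0.0063006827
  → Var(ȳ_str) = 0.012789864.
Var(ȳ_srs) = (1 − 800/15679)·24.25/800 = 0.028765845.
deff = 0.012789864 / 0.028765845 = 0.4446.

0.4446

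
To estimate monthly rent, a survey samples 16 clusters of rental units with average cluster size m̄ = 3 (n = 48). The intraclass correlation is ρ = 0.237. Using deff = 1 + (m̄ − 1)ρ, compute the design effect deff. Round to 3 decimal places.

deff = 1 + (3 − 1)·0.237 = 1 + 0.474 = 1.474.

1.474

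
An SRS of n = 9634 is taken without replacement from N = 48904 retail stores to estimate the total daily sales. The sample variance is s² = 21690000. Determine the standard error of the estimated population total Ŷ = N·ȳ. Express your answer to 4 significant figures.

Var(Ŷ) = N²·Var(ȳ) = N²·(1 − n/N)·s²/n.
f = 9634/48904 = 0.19699820; Var(ȳ) = 0.80300180·21690000/9634 = 1807.8793.
Var(Ŷ) = 48904² · 1807.8793 = 4.3237263 × 10^12.
SE(Ŷ) = √(4.3237263 × 10^12) = 2.079 × 10^6.

2.079 × 10^6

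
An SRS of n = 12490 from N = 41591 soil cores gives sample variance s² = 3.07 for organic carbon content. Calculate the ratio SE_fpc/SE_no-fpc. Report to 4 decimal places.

f = n/N = 12490/41591 = 0.30030535.
SE_no-fpc = √(s²/n) = 0.015677903; SE_fpc = √((1−f)s²/n) = 0.013114213.
Ratio = √(1−f) = 0.83647752.

0.8365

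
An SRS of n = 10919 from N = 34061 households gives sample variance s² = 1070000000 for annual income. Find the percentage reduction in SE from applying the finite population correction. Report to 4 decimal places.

f = n/N = 10919/34061 = 0.32057192.
SE_no-fpc = √(s²/n) = 313.04045; SE_fpc = √((1−f)s²/n) = 258.03119.
Ratio = √(1−f) = 0.82427428. Reduction = 100·(1 − 0.82427428) = 17.5726%.

17.5726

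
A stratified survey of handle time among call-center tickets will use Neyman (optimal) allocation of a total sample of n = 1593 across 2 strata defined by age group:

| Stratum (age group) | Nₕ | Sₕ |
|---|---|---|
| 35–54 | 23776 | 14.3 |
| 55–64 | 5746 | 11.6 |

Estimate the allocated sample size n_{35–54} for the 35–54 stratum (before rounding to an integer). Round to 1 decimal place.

Neyman allocation: nₕ = n·NₕSₕ / Σⱼ NⱼSⱼ.
Σ NⱼSⱼ = 23776·14.3 + 5746·11.6 = 406650.4.
n_{35–54} = 1593·23776·14.3 / 406650.4 = 1331.9.

1331.9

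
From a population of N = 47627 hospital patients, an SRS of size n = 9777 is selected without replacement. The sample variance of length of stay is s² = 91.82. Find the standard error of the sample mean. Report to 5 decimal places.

Under SRS without replacement, Var(ȳ) = (1 − f)·s²/n with f = n/N = 9777/47627 = 0.20528272.
Var(ȳ) = (1 − 0.20528272)·91.82/9777 = 0.79471728·0.0093914289 = 0.0074635308.
SE(ȳ) = √(0.0074635308) = 0.08639.

0.08639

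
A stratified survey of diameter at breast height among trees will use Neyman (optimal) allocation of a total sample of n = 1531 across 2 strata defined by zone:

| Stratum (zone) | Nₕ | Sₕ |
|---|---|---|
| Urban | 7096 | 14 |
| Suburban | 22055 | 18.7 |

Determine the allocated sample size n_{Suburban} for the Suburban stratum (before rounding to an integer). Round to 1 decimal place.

1233.8

Neyman allocation: nₕ = n·NₕSₕ / Σⱼ NⱼSⱼ.
Σ NⱼSⱼ = 7096·14 + 22055·18.7 = 511772.5.
n_{Suburban} = 1531·22055·18.7 / 511772.5 = 1233.8.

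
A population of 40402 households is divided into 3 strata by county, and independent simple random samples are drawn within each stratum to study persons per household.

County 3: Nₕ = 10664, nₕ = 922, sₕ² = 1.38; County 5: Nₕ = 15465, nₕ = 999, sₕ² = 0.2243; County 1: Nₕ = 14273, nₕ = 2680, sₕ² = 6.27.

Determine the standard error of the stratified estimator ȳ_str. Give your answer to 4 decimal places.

0.0191

Var(ȳ_str) = Σₕ Wₕ²(1 − fₕ)sₕ²/nₕ with Wₕ = Nₕ/N, N = 40402.
County 3: Wₕ = 0.26394733; term = 0.26394733²·(1 − 0.08645911)·1.38/922 = 9.5260027 × 10^-5.
County 5: Wₕ = 0.38277808; term = 0.38277808²·(1 − 0.06459748)·0.2243/999 = 3.0772051 × 10^-5.
County 1: Wₕ = 0.35327459; term = 0.35327459²·(1 − 0.18776711)·6.27/2680 = 2.3715819 × 10^-4.
Sum = 3.6319027 × 10^-4.
SE = √(3.6319027 × 10^-4) = 0.0191.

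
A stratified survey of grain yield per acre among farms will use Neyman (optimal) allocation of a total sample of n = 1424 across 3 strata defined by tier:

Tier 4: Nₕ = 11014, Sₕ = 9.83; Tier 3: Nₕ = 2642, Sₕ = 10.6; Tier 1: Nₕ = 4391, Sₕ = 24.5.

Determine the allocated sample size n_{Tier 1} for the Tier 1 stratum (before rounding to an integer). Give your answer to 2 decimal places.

Neyman allocation: nₕ = n·NₕSₕ / Σⱼ NⱼSⱼ.
Σ NⱼSⱼ = 11014·9.83 + 2642·10.6 + 4391·24.5 = 243852.32.
n_{Tier 1} = 1424·4391·24.5 / 243852.32 = 628.22.

628.22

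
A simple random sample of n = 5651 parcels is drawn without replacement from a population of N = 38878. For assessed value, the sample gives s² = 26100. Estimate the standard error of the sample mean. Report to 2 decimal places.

1.99

Under SRS without replacement, Var(ȳ) = (1 − f)·s²/n with f = n/N = 5651/38878 = 0.14535213.
Var(ȳ) = (1 − 0.14535213)·26100/5651 = 0.85464787·4.6186516 = 3.9473207.
SE(ȳ) = √(3.9473207) = 1.99.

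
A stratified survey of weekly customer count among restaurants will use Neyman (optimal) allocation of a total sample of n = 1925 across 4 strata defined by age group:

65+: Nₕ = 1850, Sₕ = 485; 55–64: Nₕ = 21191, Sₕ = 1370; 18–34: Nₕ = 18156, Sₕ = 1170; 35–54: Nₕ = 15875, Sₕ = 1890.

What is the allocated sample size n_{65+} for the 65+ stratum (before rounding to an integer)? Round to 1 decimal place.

Neyman allocation: nₕ = n·NₕSₕ / Σⱼ NⱼSⱼ.
Σ NⱼSⱼ = 1850·485 + 21191·1370 + 18156·1170 + 15875·1890 = 8.117519 × 10^7.
n_{65+} = 1925·1850·485 / (8.117519 × 10^7) = 21.3.

21.3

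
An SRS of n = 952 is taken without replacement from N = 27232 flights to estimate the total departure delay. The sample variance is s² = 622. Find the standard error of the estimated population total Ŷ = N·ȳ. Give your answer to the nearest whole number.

Var(Ŷ) = N²·Var(ȳ) = N²·(1 − n/N)·s²/n.
f = 952/27232 = 0.03495887; Var(ȳ) = 0.96504113·622/952 = 0.63052057.
Var(Ŷ) = 27232² · 0.63052057 = 4.6758259 × 10^8.
SE(Ŷ) = √(4.6758259 × 10^8) = 21624.

21624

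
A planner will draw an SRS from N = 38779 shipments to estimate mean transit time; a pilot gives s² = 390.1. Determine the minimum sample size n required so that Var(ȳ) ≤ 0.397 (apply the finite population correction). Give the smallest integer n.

959

Without fpc, n₀ = s²/D = 390.1/0.397 = 982.6196.
With fpc, (1 − n/N)·s²/n ≤ D requires n ≥ n₀/(1 + n₀/N) = 982.6196/(1 + 982.6196/38779) = 958.3364.
Rounding up, n = 959.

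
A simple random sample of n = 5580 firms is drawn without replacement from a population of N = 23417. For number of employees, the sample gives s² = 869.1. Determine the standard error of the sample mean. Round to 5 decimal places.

0.34444

Under SRS without replacement, Var(ȳ) = (1 − f)·s²/n with f = n/N = 5580/23417 = 0.23828842.
Var(ȳ) = (1 − 0.23828842)·869.1/5580 = 0.76171158·0.15575269 = 0.11863863.
SE(ȳ) = √(0.11863863) = 0.34444.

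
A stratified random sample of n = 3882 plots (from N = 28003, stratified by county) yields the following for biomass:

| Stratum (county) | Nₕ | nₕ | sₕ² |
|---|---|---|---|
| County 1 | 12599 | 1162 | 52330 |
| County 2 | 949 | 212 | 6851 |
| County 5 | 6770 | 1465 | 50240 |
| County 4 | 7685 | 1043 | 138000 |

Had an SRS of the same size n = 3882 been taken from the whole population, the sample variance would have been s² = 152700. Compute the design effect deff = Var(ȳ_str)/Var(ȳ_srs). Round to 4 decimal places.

0.5456

Var(ȳ_str) = Σ Wₕ²(1−fₕ)sₕ²/nₕ with Wₕ = Nₕ/28003:
  County 1: (12599/28003)²·(1−1162/12599)·52330/1162 = 8.2752988
  County 2: (949/28003)²·(1−212/949)·6851/212 = 0.028823233
  County 5: (6770/28003)²·(1−1465/6770)·50240/1465 = 1.570641
  County 4: (7685/28003)²·(1−1043/7685)·138000/1043 = 8.6124834
  → Var(ȳ_str) = 18.487246.
Var(ȳ_srs) = (1 − 3882/28003)·152700/3882 = 33.882407.
deff = 18.487246 / 33.882407 = 0.5456.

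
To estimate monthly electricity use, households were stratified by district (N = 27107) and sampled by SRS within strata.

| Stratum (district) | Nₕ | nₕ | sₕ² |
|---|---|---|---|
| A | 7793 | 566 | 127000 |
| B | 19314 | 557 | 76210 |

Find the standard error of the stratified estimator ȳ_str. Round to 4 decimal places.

9.2009

Var(ȳ_str) = Σₕ Wₕ²(1 − fₕ)sₕ²/nₕ with Wₕ = Nₕ/N, N = 27107.
A: Wₕ = 0.28749032; term = 0.28749032²·(1 − 0.07262928)·127000/566 = 17.198363.
B: Wₕ = 0.71250968; term = 0.71250968²·(1 − 0.02883918)·76210/557 = 67.457379.
Sum = 84.655742.
SE = √(84.655742) = 9.2009.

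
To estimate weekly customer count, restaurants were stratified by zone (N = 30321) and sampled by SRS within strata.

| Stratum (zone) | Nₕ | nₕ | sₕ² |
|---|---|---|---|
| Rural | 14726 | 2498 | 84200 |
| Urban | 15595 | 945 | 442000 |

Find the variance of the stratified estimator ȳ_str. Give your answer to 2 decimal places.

122.83

Var(ȳ_str) = Σₕ Wₕ²(1 − fₕ)sₕ²/nₕ with Wₕ = Nₕ/N, N = 30321.
Rural: Wₕ = 0.48567000; term = 0.48567000²·(1 − 0.16963194)·84200/2498 = 6.6019593.
Urban: Wₕ = 0.51433000; term = 0.51433000²·(1 − 0.06059634)·442000/945 = 116.23219.
Sum = 122.83415.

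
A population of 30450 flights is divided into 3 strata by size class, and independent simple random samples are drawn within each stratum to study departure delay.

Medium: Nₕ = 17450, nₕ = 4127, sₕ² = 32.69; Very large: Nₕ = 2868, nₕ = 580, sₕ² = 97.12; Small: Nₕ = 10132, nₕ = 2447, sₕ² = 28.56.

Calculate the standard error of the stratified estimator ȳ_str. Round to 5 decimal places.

0.06443

Var(ȳ_str) = Σₕ Wₕ²(1 − fₕ)sₕ²/nₕ with Wₕ = Nₕ/N, N = 30450.
Medium: Wₕ = 0.57307061; term = 0.57307061²·(1 − 0.23650430)·32.69/4127 = 0.0019861101.
Very large: Wₕ = 0.09418719; term = 0.09418719²·(1 − 0.20223152)·97.12/580 = 0.0011850625.
Small: Wₕ = 0.33274220; term = 0.33274220²·(1 − 0.24151204)·28.56/2447 = 9.8014131 × 10^-4.
Sum = 0.0041513139.
SE = √(0.0041513139) = 0.06443.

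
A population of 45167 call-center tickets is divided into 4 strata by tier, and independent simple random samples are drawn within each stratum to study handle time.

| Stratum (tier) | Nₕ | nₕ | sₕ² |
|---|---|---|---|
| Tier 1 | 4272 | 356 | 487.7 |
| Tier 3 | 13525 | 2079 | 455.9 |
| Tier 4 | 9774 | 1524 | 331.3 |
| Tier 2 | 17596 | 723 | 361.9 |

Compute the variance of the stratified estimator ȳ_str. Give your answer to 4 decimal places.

0.1093

Var(ȳ_str) = Σₕ Wₕ²(1 − fₕ)sₕ²/nₕ with Wₕ = Nₕ/N, N = 45167.
Tier 1: Wₕ = 0.09458233; term = 0.09458233²·(1 − 0.08333333)·487.7/356 = 0.011233994.
Tier 3: Wₕ = 0.29944428; term = 0.29944428²·(1 − 0.15371534)·455.9/2079 = 0.016640395.
Tier 4: Wₕ = 0.21639693; term = 0.21639693²·(1 − 0.15592388)·331.3/1524 = 0.0085925142.
Tier 2: Wₕ = 0.38957646; term = 0.38957646²·(1 − 0.04108888)·361.9/723 = 0.0728474.
Sum = 0.1093143.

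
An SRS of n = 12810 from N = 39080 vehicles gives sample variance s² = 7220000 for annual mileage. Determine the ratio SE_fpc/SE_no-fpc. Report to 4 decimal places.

0.8199

f = n/N = 12810/39080 = 0.32778915.
SE_no-fpc = √(s²/n) = 23.740728; SE_fpc = √((1−f)s²/n) = 19.464659.
Ratio = √(1−f) = 0.81988466.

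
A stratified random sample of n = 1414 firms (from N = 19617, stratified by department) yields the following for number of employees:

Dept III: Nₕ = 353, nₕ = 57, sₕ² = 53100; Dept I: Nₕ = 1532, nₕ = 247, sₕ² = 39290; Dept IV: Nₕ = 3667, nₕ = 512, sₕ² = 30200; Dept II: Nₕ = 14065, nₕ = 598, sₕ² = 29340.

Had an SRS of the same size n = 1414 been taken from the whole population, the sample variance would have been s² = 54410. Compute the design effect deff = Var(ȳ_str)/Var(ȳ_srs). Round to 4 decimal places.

Var(ȳ_str) = Σ Wₕ²(1−fₕ)sₕ²/nₕ with Wₕ = Nₕ/19617:
  Dept III: (353/19617)²·(1−57/353)·53100/57 = 0.25294197
  Dept I: (1532/19617)²·(1−247/1532)·39290/247 = 0.81373273
  Dept IV: (3667/19617)²·(1−512/3667)·30200/512 = 1.7732994
  Dept II: (14065/19617)²·(1−598/14065)·29340/598 = 24.149288
  → Var(ȳ_str) = 26.989262.
Var(ȳ_srs) = (1 − 1414/19617)·54410/1414 = 35.705876.
deff = 26.989262 / 35.705876 = 0.7559.

0.7559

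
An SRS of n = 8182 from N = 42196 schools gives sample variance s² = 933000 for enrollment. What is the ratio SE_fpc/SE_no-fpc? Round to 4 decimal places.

f = n/N = 8182/42196 = 0.19390464.
SE_no-fpc = √(s²/n) = 10.67852; SE_fpc = √((1−f)s²/n) = 9.5874761.
Ratio = √(1−f) = 0.89782814.

0.8978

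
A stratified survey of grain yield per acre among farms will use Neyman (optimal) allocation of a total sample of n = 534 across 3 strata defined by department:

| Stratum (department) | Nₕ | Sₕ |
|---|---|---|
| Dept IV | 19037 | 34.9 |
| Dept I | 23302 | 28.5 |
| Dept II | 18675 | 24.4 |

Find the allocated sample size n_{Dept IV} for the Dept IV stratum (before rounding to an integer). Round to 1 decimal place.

Neyman allocation: nₕ = n·NₕSₕ / Σⱼ NⱼSⱼ.
Σ NⱼSⱼ = 19037·34.9 + 23302·28.5 + 18675·24.4 = 1.7841683 × 10^6.
n_{Dept IV} = 534·19037·34.9 / (1.7841683 × 10^6) = 198.9.

198.9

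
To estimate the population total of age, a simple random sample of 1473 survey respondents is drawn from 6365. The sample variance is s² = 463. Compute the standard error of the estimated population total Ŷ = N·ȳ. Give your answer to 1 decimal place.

Var(Ŷ) = N²·Var(ȳ) = N²·(1 − n/N)·s²/n.
f = 1473/6365 = 0.23142184; Var(ȳ) = 0.76857816·463/1473 = 0.24158295.
Var(Ŷ) = 6365² · 0.24158295 = 9.7873044 × 10^6.
SE(Ŷ) = √(9.7873044 × 10^6) = 3128.5.

3128.5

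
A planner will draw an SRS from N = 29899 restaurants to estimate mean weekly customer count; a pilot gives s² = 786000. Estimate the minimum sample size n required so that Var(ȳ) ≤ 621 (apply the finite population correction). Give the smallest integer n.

Without fpc, n₀ = s²/D = 786000/621 = 1265.7005.
With fpc, (1 − n/N)·s²/n ≤ D requires n ≥ n₀/(1 + n₀/N) = 1265.7005/(1 + 1265.7005/29899) = 1214.2963.
Rounding up, n = 1215.

1215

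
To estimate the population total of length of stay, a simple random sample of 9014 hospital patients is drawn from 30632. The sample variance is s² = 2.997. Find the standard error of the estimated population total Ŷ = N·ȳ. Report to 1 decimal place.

Var(Ŷ) = N²·Var(ȳ) = N²·(1 − n/N)·s²/n.
f = 9014/30632 = 0.29426743; Var(ȳ) = 0.70573257·2.997/9014 = 2.3464394 × 10^-4.
Var(Ŷ) = 30632² · (2.3464394 × 10^-4) = 220170.97.
SE(Ŷ) = √(220170.97) = 469.2.

469.2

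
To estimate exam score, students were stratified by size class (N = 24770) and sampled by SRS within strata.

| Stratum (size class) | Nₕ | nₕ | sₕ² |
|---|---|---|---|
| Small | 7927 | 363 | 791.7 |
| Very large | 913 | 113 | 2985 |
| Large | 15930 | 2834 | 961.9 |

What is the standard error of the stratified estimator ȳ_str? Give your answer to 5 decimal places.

0.59999

Var(ȳ_str) = Σₕ Wₕ²(1 − fₕ)sₕ²/nₕ with Wₕ = Nₕ/N, N = 24770.
Small: Wₕ = 0.32002422; term = 0.32002422²·(1 − 0.04579286)·791.7/363 = 0.21313874.
Very large: Wₕ = 0.03685910; term = 0.03685910²·(1 − 0.12376780)·2985/113 = 0.031446669.
Large: Wₕ = 0.64311667; term = 0.64311667²·(1 − 0.17790333)·961.9/2834 = 0.11540709.
Sum = 0.3599925.
SE = √(0.3599925) = 0.59999.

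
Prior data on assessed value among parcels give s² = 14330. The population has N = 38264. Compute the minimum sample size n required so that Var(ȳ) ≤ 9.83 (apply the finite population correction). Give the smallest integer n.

Without fpc, n₀ = s²/D = 14330/9.83 = 1457.7823.
With fpc, (1 − n/N)·s²/n ≤ D requires n ≥ n₀/(1 + n₀/N) = 1457.7823/(1 + 1457.7823/38264) = 1404.2820.
Rounding up, n = 1405.

1405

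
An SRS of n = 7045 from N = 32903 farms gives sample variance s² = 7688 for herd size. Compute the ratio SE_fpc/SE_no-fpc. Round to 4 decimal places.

f = n/N = 7045/32903 = 0.21411421.
SE_no-fpc = √(s²/n) = 1.0446389; SE_fpc = √((1−f)s²/n) = 0.92607446.
Ratio = √(1−f) = 0.88650199.

0.8865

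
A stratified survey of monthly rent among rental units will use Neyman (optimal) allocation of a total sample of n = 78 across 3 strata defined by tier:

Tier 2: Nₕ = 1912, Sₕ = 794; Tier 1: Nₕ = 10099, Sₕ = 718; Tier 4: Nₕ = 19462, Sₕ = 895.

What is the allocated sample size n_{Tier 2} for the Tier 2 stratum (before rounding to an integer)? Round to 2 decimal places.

4.52

Neyman allocation: nₕ = n·NₕSₕ / Σⱼ NⱼSⱼ.
Σ NⱼSⱼ = 1912·794 + 10099·718 + 19462·895 = 2.61877 × 10^7.
n_{Tier 2} = 78·1912·794 / (2.61877 × 10^7) = 4.52.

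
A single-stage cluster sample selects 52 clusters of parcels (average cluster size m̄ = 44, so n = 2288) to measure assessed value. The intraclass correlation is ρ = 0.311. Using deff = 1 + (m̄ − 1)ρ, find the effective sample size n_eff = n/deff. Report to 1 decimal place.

deff = 1 + (44 − 1)·0.311 = 1 + 13.373 = 14.373.
n_eff = 2288 / 14.373 = 159.2.

159.2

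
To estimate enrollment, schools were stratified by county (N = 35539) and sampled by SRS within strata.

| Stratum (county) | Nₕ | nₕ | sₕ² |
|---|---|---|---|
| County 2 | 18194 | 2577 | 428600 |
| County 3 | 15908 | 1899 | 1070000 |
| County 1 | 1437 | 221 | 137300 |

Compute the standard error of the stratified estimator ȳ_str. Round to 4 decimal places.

Var(ȳ_str) = Σₕ Wₕ²(1 − fₕ)sₕ²/nₕ with Wₕ = Nₕ/N, N = 35539.
County 2: Wₕ = 0.51194462; term = 0.51194462²·(1 − 0.14164010)·428600/2577 = 37.415637.
County 3: Wₕ = 0.44762092; term = 0.44762092²·(1 − 0.11937390)·1070000/1899 = 99.419397.
County 1: Wₕ = 0.04043445; term = 0.04043445²·(1 − 0.15379262)·137300/221 = 0.85952438.
Sum = 137.69456.
SE = √(137.69456) = 11.7343.

11.7343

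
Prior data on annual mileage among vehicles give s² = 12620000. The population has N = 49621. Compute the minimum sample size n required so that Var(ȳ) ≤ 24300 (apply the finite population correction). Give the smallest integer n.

514

Without fpc, n₀ = s²/D = 12620000/24300 = 519.3416.
With fpc, (1 − n/N)·s²/n ≤ D requires n ≥ n₀/(1 + n₀/N) = 519.3416/(1 + 519.3416/49621) = 513.9624.
Rounding up, n = 514.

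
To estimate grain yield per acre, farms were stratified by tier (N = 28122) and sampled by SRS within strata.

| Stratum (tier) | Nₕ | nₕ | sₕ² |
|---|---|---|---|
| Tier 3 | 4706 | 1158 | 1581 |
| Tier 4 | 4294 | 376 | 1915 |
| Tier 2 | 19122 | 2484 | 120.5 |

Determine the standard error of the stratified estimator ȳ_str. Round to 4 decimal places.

Var(ȳ_str) = Σₕ Wₕ²(1 − fₕ)sₕ²/nₕ with Wₕ = Nₕ/N, N = 28122.
Tier 3: Wₕ = 0.16734229; term = 0.16734229²·(1 − 0.24606885)·1581/1158 = 0.028824809.
Tier 4: Wₕ = 0.15269184; term = 0.15269184²·(1 − 0.08756404)·1915/376 = 0.10834653.
Tier 2: Wₕ = 0.67996586; term = 0.67996586²·(1 − 0.12990273)·120.5/2484 = 0.019515401.
Sum = 0.15668674.
SE = √(0.15668674) = 0.3958.

0.3958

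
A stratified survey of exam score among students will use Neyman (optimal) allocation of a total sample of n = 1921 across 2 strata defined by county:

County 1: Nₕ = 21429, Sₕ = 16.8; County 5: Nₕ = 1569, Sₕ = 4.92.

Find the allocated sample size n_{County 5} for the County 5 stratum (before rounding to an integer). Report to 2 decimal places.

40.33

Neyman allocation: nₕ = n·NₕSₕ / Σⱼ NⱼSⱼ.
Σ NⱼSⱼ = 21429·16.8 + 1569·4.92 = 367726.68.
n_{County 5} = 1921·1569·4.92 / 367726.68 = 40.33.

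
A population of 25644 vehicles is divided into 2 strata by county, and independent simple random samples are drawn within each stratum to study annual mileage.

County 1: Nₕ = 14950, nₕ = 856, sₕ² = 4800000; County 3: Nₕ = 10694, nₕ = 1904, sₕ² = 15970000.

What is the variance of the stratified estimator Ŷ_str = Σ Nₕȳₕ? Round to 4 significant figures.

1.970 × 10^12

Var(Ŷ_str) = Σₕ Nₕ²(1 − fₕ)sₕ²/nₕ.
County 1: 14950²·(1 − 856/14950)·4800000/856 = 1.181525 × 10^12.
County 3: 10694²·(1 − 1904/10694)·15970000/1904 = 7.8843705 × 10^11.
Sum = 1.9699621 × 10^12.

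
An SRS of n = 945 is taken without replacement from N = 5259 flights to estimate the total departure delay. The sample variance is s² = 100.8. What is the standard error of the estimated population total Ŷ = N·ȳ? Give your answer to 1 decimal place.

Var(Ŷ) = N²·Var(ȳ) = N²·(1 − n/N)·s²/n.
f = 945/5259 = 0.17969196; Var(ȳ) = 0.82030804·100.8/945 = 0.087499525.
Var(Ŷ) = 5259² · 0.087499525 = 2.4199815 × 10^6.
SE(Ŷ) = √(2.4199815 × 10^6) = 1555.6.

1555.6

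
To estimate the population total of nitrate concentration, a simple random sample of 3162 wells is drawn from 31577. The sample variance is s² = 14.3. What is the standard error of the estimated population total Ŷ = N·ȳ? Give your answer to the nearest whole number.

Var(Ŷ) = N²·Var(ȳ) = N²·(1 − n/N)·s²/n.
f = 3162/31577 = 0.10013618; Var(ȳ) = 0.89986382·14.3/3162 = 0.0040695929.
Var(Ŷ) = 31577² · 0.0040695929 = 4.0578193 × 10^6.
SE(Ŷ) = √(4.0578193 × 10^6) = 2014.

2014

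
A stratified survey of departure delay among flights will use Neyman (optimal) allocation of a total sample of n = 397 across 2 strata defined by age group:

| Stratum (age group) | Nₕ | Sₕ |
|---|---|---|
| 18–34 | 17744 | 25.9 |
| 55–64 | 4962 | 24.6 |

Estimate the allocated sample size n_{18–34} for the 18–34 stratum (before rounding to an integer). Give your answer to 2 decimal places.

313.68

Neyman allocation: nₕ = n·NₕSₕ / Σⱼ NⱼSⱼ.
Σ NⱼSⱼ = 17744·25.9 + 4962·24.6 = 581634.8.
n_{18–34} = 397·17744·25.9 / 581634.8 = 313.68.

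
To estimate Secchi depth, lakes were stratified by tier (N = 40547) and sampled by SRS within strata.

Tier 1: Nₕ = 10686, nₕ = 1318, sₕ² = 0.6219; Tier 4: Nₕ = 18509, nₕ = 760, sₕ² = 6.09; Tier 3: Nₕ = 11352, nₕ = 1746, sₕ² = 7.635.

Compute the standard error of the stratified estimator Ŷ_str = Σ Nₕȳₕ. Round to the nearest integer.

Var(Ŷ_str) = Σₕ Nₕ²(1 − fₕ)sₕ²/nₕ.
Tier 1: 10686²·(1 − 1318/10686)·0.6219/1318 = 47235.357.
Tier 4: 18509²·(1 − 760/18509)·6.09/760 = 2.6324525 × 10^6.
Tier 3: 11352²·(1 − 1746/11352)·7.635/1746 = 476847.78.
Sum = 3.1565356 × 10^6.
SE = √(3.1565356 × 10^6) = 1777.

1777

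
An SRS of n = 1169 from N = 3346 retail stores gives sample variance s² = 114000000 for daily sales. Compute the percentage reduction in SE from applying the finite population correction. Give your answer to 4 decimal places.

f = n/N = 1169/3346 = 0.34937238.
SE_no-fpc = √(s²/n) = 312.28072; SE_fpc = √((1−f)s²/n) = 251.89028.
Ratio = √(1−f) = 0.80661491. Reduction = 100·(1 − 0.80661491) = 19.3385%.

19.3385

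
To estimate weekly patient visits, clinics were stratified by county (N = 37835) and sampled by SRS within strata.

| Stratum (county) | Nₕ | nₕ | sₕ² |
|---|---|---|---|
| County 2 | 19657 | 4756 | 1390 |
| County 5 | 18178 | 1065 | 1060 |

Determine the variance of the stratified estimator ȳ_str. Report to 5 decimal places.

0.27609

Var(ȳ_str) = Σₕ Wₕ²(1 − fₕ)sₕ²/nₕ with Wₕ = Nₕ/N, N = 37835.
County 2: Wₕ = 0.51954539; term = 0.51954539²·(1 − 0.24194943)·1390/4756 = 0.059802333.
County 5: Wₕ = 0.48045461; term = 0.48045461²·(1 − 0.05858730)·1060/1065 = 0.21629229.
Sum = 0.27609462.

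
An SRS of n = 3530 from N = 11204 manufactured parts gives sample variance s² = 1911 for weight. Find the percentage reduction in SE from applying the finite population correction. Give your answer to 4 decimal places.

f = n/N = 3530/11204 = 0.31506605.
SE_no-fpc = √(s²/n) = 0.73577155; SE_fpc = √((1−f)s²/n) = 0.60892995.
Ratio = √(1−f) = 0.82760737. Reduction = 100·(1 − 0.82760737) = 17.2393%.

17.2393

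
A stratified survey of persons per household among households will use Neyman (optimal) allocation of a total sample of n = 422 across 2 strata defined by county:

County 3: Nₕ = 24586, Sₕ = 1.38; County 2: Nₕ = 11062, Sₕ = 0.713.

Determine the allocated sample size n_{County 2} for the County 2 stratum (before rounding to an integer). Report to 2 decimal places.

Neyman allocation: nₕ = n·NₕSₕ / Σⱼ NⱼSⱼ.
Σ NⱼSⱼ = 24586·1.38 + 11062·0.713 = 41815.886.
n_{County 2} = 422·11062·0.713 / 41815.886 = 79.60.

79.60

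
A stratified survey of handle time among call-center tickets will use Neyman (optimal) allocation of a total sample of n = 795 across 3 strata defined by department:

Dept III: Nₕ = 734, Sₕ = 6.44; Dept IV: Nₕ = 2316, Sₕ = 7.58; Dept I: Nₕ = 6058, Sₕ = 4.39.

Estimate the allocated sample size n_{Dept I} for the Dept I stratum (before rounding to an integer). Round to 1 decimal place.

432.6

Neyman allocation: nₕ = n·NₕSₕ / Σⱼ NⱼSⱼ.
Σ NⱼSⱼ = 734·6.44 + 2316·7.58 + 6058·4.39 = 48876.86.
n_{Dept I} = 795·6058·4.39 / 48876.86 = 432.6.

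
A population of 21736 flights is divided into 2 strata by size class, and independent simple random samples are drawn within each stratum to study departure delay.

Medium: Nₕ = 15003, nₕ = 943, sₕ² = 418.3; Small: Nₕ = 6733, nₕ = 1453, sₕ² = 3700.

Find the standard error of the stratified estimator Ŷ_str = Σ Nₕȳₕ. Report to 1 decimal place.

Var(Ŷ_str) = Σₕ Nₕ²(1 − fₕ)sₕ²/nₕ.
Medium: 15003²·(1 − 943/15003)·418.3/943 = 9.357064 × 10^7.
Small: 6733²·(1 − 1453/6733)·3700/1453 = 9.0527108 × 10^7.
Sum = 1.8409775 × 10^8.
SE = √(1.8409775 × 10^8) = 13568.3.

13568.3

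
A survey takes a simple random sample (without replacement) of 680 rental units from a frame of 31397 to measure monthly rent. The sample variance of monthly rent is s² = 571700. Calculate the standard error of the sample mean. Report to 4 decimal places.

28.6797

Under SRS without replacement, Var(ȳ) = (1 − f)·s²/n with f = n/N = 680/31397 = 0.02165812.
Var(ȳ) = (1 − 0.02165812)·571700/680 = 0.97834188·840.73529 = 822.52655.
SE(ȳ) = √(822.52655) = 28.6797.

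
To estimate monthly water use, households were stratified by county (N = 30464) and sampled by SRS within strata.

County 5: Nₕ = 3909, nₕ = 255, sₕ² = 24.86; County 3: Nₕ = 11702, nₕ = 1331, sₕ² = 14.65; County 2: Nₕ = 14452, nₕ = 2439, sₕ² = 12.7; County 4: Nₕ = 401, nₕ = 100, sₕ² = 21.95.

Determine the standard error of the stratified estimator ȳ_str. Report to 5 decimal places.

0.06279

Var(ȳ_str) = Σₕ Wₕ²(1 − fₕ)sₕ²/nₕ with Wₕ = Nₕ/N, N = 30464.
County 5: Wₕ = 0.12831539; term = 0.12831539²·(1 − 0.06523408)·24.86/255 = 0.0015004492.
County 3: Wₕ = 0.38412553; term = 0.38412553²·(1 − 0.11374124)·14.65/1331 = 0.0014393501.
County 2: Wₕ = 0.47439601; term = 0.47439601²·(1 − 0.16876557)·12.7/2439 = 9.7408644 × 10^-4.
County 4: Wₕ = 0.01316308; term = 0.01316308²·(1 − 0.24937656)·21.95/100 = 2.8547727 × 10^-5.
Sum = 0.0039424335.
SE = √(0.0039424335) = 0.06279.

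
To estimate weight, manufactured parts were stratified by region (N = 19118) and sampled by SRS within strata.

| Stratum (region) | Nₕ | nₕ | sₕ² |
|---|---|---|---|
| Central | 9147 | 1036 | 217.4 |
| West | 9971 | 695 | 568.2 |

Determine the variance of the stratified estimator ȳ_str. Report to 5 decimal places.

Var(ȳ_str) = Σₕ Wₕ²(1 − fₕ)sₕ²/nₕ with Wₕ = Nₕ/N, N = 19118.
Central: Wₕ = 0.47844963; term = 0.47844963²·(1 − 0.11326118)·217.4/1036 = 0.042595915.
West: Wₕ = 0.52155037; term = 0.52155037²·(1 − 0.06970214)·568.2/695 = 0.20688594.
Sum = 0.24948186.

0.24948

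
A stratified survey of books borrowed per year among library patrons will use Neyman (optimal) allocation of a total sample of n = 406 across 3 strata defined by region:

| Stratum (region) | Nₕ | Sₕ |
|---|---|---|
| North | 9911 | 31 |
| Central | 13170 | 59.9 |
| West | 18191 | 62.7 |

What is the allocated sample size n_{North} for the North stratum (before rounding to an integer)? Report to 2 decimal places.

Neyman allocation: nₕ = n·NₕSₕ / Σⱼ NⱼSⱼ.
Σ NⱼSⱼ = 9911·31 + 13170·59.9 + 18191·62.7 = 2.2366997 × 10^6.
n_{North} = 406·9911·31 / (2.2366997 × 10^6) = 55.77.

55.77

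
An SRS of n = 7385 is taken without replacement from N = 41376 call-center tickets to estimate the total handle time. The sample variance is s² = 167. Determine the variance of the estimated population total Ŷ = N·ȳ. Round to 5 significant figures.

3.1804 × 10^7

Var(Ŷ) = N²·Var(ȳ) = N²·(1 − n/N)·s²/n.
f = 7385/41376 = 0.17848511; Var(ȳ) = 0.82151489·167/7385 = 0.018577249.
Var(Ŷ) = 41376² · 0.018577249 = 3.1803756 × 10^7.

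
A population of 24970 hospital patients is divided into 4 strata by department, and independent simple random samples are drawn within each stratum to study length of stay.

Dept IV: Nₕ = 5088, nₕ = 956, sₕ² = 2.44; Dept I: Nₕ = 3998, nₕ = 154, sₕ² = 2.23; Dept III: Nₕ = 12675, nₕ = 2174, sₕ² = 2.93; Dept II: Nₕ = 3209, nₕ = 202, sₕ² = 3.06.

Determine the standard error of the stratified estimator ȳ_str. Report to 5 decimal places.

0.03107

Var(ȳ_str) = Σₕ Wₕ²(1 − fₕ)sₕ²/nₕ with Wₕ = Nₕ/N, N = 24970.
Dept IV: Wₕ = 0.20376452; term = 0.20376452²·(1 − 0.18789308)·2.44/956 = 8.6060183 × 10^-5.
Dept I: Wₕ = 0.16011213; term = 0.16011213²·(1 − 0.03851926)·2.23/154 = 3.5692192 × 10^-4.
Dept III: Wₕ = 0.50760913; term = 0.50760913²·(1 − 0.17151874)·2.93/2174 = 2.8770647 × 10^-4.
Dept II: Wₕ = 0.12851422; term = 0.12851422²·(1 − 0.06294796)·3.06/202 = 2.3444238 × 10^-4.
Sum = 9.6513095 × 10^-4.
SE = √(9.6513095 × 10^-4) = 0.03107.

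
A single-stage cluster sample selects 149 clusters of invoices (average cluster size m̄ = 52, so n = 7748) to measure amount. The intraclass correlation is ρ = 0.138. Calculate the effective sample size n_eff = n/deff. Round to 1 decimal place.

963.9

deff = 1 + (52 − 1)·0.138 = 1 + 7.038 = 8.038.
n_eff = 7748 / 8.038 = 963.9.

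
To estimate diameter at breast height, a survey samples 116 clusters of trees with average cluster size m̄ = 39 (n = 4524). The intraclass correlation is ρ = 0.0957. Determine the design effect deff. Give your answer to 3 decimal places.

deff = 1 + (39 − 1)·0.0957 = 1 + 3.6366 = 4.6366.

4.637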